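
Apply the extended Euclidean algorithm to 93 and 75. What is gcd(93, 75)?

3

Euclidean algorithm:
93 = 1×75 + 18
75 = 4×18 + 3
18 = 6×3 + 0
gcd(93, 75) = 3.
Working backward:
3 = 75 − 4·18
3 = −4·93 + 5·75
So 3 = (-4)·93 + (5)·75.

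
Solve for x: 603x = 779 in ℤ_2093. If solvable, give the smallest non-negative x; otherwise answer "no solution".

1591

First find gcd(603, 2093):
2093 = 3·603 + 284
603 = 2·284 + 35
284 = 8·35 + 4
35 = 8·4 + 3
4 = 1·3 + 1
3 = 3·1 + 0
gcd = 1, so a unique solution mod 2093 exists.
Back-substitute for the Bézout coefficients:
1 = 4 − 3
1 = −35 + 9·4
1 = 9·284 − 73·35
1 = −73·603 + 155·284
1 = 155·2093 − 538·603
So 603·(-538) ≡ 1 (mod 2093), giving 603⁻¹ ≡ 1555.
x ≡ 603⁻¹·779 ≡ 1555·779 ≡ 1591 (mod 2093).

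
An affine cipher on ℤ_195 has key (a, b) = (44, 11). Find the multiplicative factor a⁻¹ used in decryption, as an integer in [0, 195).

Extended Euclidean algorithm:
195 = 4*44 + 19
44 = 2*19 + 6
19 = 3*6 + 1
6 = 6*1 + 0
gcd = 1, so the inverse exists. Back-substitute:
1 = 19 − 3·6
1 = −3·44 + 7·19
1 = 7·195 − 31·44
Hence 44⁻¹ ≡ -31 ≡ 164 (mod 195).

164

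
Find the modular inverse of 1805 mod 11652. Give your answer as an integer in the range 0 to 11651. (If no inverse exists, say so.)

gcd(11652, 1805) by repeated division:
11652 = 6*1805 + 822
1805 = 2*822 + 161
822 = 5*161 + 17
161 = 9*17 + 8
17 = 2*8 + 1
8 = 8*1 + 0
Since gcd(1805, 11652) = 1, back-substitute to write 1 as a combination:
1 = 17 − 2·8
1 = −2·161 + 19·17
1 = 19·822 − 97·161
1 = −97·1805 + 213·822
1 = 213·11652 − 1375·1805
Hence 1805⁻¹ ≡ -1375 ≡ 10277 (mod 11652).

10277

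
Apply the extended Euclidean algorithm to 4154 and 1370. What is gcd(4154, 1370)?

Euclidean algorithm:
4154 = 3*1370 + 44
1370 = 31*44 + 6
44 = 7*6 + 2
6 = 3*2 + 0
gcd(4154, 1370) = 2.
Express as a combination:
2 = 44 − 7·6
2 = −7·1370 + 218·44
2 = 218·4154 − 661·1370
So 2 = (218)·4154 + (-661)·1370.

2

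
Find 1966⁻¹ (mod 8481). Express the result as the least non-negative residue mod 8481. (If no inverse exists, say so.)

3835

gcd(8481, 1966) by repeated division:
8481 = 4·1966 + 617
1966 = 3·617 + 115
617 = 5·115 + 42
115 = 2·42 + 31
42 = 1·31 + 11
31 = 2·11 + 9
11 = 1·9 + 2
9 = 4·2 + 1
2 = 2·1 + 0
Since gcd(1966, 8481) = 1, back-substitute to write 1 as a combination:
1 = 9 − 4·2
1 = −4·11 + 5·9
1 = 5·31 − 14·11
1 = −14·42 + 19·31
1 = 19·115 − 52·42
1 = −52·617 + 279·115
1 = 279·1966 − 889·617
1 = −889·8481 + 3835·1966
So 1966·3835 ≡ 1 (mod 8481).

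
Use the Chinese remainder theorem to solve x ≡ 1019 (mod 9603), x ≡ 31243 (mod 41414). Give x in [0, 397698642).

389364257

Write x = 1019 + 9603·k. Then 9603·k ≡ 31243 − 1019 ≡ 30224 (mod 41414).
Need 9603⁻¹ mod 41414. Extended Euclid on (41414, 9603):
41414 = 4*9603 + 3002
9603 = 3*3002 + 597
3002 = 5*597 + 17
597 = 35*17 + 2
17 = 8*2 + 1
2 = 2*1 + 0
Back-substitute:
1 = 17 − 8·2
1 = −8·597 + 281·17
1 = 281·3002 − 1413·597
1 = −1413·9603 + 4520·3002
1 = 4520·41414 − 19493·9603
9603⁻¹ ≡ 21921 (mod 41414), so k ≡ 21921·30224 ≡ 40546 (mod 41414).
x = 1019 + 9603·40546 = 389364257.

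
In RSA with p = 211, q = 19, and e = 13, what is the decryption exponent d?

φ(n) = (p−1)(q−1) = 210·18 = 3780.
Need d with 13·d ≡ 1 (mod 3780). Apply the extended Euclidean algorithm:
3780 = 290·13 + 10
13 = 1·10 + 3
10 = 3·3 + 1
3 = 3·1 + 0
Back-substitute:
1 = 10 − 3·3
1 = −3·13 + 4·10
1 = 4·3780 − 1163·13
So 13·(-1163) ≡ 1 (mod 3780), hence d ≡ -1163 ≡ 2617 (mod 3780).

2617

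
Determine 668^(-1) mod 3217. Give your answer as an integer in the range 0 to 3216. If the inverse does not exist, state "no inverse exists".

1517

Run Euclid on (3217, 668):
3217 = 4×668 + 545
668 = 1×545 + 123
545 = 4×123 + 53
123 = 2×53 + 17
53 = 3×17 + 2
17 = 8×2 + 1
2 = 2×1 + 0
gcd = 1, so the inverse exists. Back-substitute:
1 = 17 − 8·2
1 = −8·53 + 25·17
1 = 25·123 − 58·53
1 = −58·545 + 257·123
1 = 257·668 − 315·545
1 = −315·3217 + 1517·668
So 668·1517 ≡ 1 (mod 3217).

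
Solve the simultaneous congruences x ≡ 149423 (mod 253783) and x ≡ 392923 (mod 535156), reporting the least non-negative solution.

3539914707

Write x = 149423 + 253783·k. Then 253783·k ≡ 392923 − 149423 ≡ 243500 (mod 535156).
Need 253783⁻¹ mod 535156. Extended Euclid on (535156, 253783):
535156 = 2*253783 + 27590
253783 = 9*27590 + 5473
27590 = 5*5473 + 225
5473 = 24*225 + 73
225 = 3*73 + 6
73 = 12*6 + 1
6 = 6*1 + 0
Back-substitute:
1 = 73 − 12·6
1 = −12·225 + 37·73
1 = 37·5473 − 900·225
1 = −900·27590 + 4537·5473
1 = 4537·253783 − 41733·27590
1 = −41733·535156 + 88003·253783
253783⁻¹ ≡ 88003 (mod 535156), so k ≡ 88003·243500 ≡ 13948 (mod 535156).
x = 149423 + 253783·13948 = 3539914707.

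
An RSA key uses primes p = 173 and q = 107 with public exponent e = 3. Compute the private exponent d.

φ(n) = (p−1)(q−1) = 172·106 = 18232.
Need d with 3·d ≡ 1 (mod 18232). Apply the extended Euclidean algorithm:
18232 = 6077*3 + 1
3 = 3*1 + 0
Back-substitute:
1 = 18232 − 6077·3
So 3·(-6077) ≡ 1 (mod 18232), hence d ≡ -6077 ≡ 12155 (mod 18232).

12155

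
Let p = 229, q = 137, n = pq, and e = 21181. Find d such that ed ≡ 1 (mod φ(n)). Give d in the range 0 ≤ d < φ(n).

φ(n) = (p−1)(q−1) = 228·136 = 31008.
Need d with 21181·d ≡ 1 (mod 31008). Apply the extended Euclidean algorithm:
31008 = 1×21181 + 9827
21181 = 2×9827 + 1527
9827 = 6×1527 + 665
1527 = 2×665 + 197
665 = 3×197 + 74
197 = 2×74 + 49
74 = 1×49 + 25
49 = 1×25 + 24
25 = 1×24 + 1
24 = 24×1 + 0
Back-substitute:
1 = 25 − 24
1 = −49 + 2·25
1 = 2·74 − 3·49
1 = −3·197 + 8·74
1 = 8·665 − 27·197
1 = −27·1527 + 62·665
1 = 62·9827 − 399·1527
1 = −399·21181 + 860·9827
1 = 860·31008 − 1259·21181
So 21181·(-1259) ≡ 1 (mod 31008), hence d ≡ -1259 ≡ 29749 (mod 31008).

29749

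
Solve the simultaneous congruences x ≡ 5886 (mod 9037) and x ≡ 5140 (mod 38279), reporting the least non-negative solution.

312668012

Write x = 5886 + 9037·k. Then 9037·k ≡ 5140 − 5886 ≡ 37533 (mod 38279).
Need 9037⁻¹ mod 38279. Extended Euclid on (38279, 9037):
38279 = 4×9037 + 2131
9037 = 4×2131 + 513
2131 = 4×513 + 79
513 = 6×79 + 39
79 = 2×39 + 1
39 = 39×1 + 0
Back-substitute:
1 = 79 − 2·39
1 = −2·513 + 13·79
1 = 13·2131 − 54·513
1 = −54·9037 + 229·2131
1 = 229·38279 − 970·9037
9037⁻¹ ≡ 37309 (mod 38279), so k ≡ 37309·37533 ≡ 34598 (mod 38279).
x = 5886 + 9037·34598 = 312668012.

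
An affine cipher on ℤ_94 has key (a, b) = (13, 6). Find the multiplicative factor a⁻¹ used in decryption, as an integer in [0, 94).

29

Apply the Euclidean algorithm to 94 and 13:
94 = 7×13 + 3
13 = 4×3 + 1
3 = 3×1 + 0
The gcd is 1. Working backward:
1 = 13 − 4·3
1 = −4·94 + 29·13
So 13·29 ≡ 1 (mod 94).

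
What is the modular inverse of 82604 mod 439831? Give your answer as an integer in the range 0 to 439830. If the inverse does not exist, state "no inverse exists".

gcd(439831, 82604) by repeated division:
439831 = 5×82604 + 26811
82604 = 3×26811 + 2171
26811 = 12×2171 + 759
2171 = 2×759 + 653
759 = 1×653 + 106
653 = 6×106 + 17
106 = 6×17 + 4
17 = 4×4 + 1
4 = 4×1 + 0
gcd = 1, so the inverse exists. Back-substitute:
1 = 17 − 4·4
1 = −4·106 + 25·17
1 = 25·653 − 154·106
1 = −154·759 + 179·653
1 = 179·2171 − 512·759
1 = −512·26811 + 6323·2171
1 = 6323·82604 − 19481·26811
1 = −19481·439831 + 103728·82604
So 82604·103728 ≡ 1 (mod 439831).

103728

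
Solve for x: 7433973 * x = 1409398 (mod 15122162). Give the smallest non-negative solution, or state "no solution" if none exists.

First find gcd(7433973, 15122162):
15122162 = 2·7433973 + 254216
7433973 = 29·254216 + 61709
254216 = 4·61709 + 7380
61709 = 8·7380 + 2669
7380 = 2·2669 + 2042
2669 = 1·2042 + 627
2042 = 3·627 + 161
627 = 3·161 + 144
161 = 1·144 + 17
144 = 8·17 + 8
17 = 2·8 + 1
8 = 8·1 + 0
gcd = 1, so a unique solution mod 15122162 exists.
Back-substitute for the Bézout coefficients:
1 = 17 − 2·8
1 = −2·144 + 17·17
1 = 17·161 − 19·144
1 = −19·627 + 74·161
1 = 74·2042 − 241·627
1 = −241·2669 + 315·2042
1 = 315·7380 − 871·2669
1 = −871·61709 + 7283·7380
1 = 7283·254216 − 30003·61709
1 = −30003·7433973 + 877370·254216
1 = 877370·15122162 − 1784743·7433973
So 7433973·(-1784743) ≡ 1 (mod 15122162), giving 7433973⁻¹ ≡ 13337419.
x ≡ 7433973⁻¹·1409398 ≡ 13337419·1409398 ≡ 7212366 (mod 15122162).

7212366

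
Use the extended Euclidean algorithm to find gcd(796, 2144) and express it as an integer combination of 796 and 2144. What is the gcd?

4

Euclidean algorithm:
2144 = 2·796 + 552
796 = 1·552 + 244
552 = 2·244 + 64
244 = 3·64 + 52
64 = 1·52 + 12
52 = 4·12 + 4
12 = 3·4 + 0
gcd(796, 2144) = 4.
Express as a combination:
4 = 52 − 4·12
4 = −4·64 + 5·52
4 = 5·244 − 19·64
4 = −19·552 + 43·244
4 = 43·796 − 62·552
4 = −62·2144 + 167·796
So 4 = (-62)·2144 + (167)·796.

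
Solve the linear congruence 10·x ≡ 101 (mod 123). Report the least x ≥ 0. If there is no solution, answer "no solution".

47

First find gcd(10, 123):
123 = 12×10 + 3
10 = 3×3 + 1
3 = 3×1 + 0
gcd = 1, so a unique solution mod 123 exists.
Back-substitute for the Bézout coefficients:
1 = 10 − 3·3
1 = −3·123 + 37·10
So 10·(37) ≡ 1 (mod 123), giving 10⁻¹ ≡ 37.
x ≡ 10⁻¹·101 ≡ 37·101 ≡ 47 (mod 123).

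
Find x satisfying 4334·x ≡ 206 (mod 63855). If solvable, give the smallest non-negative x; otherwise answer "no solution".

no solution

gcd(4334, 63855):
63855 = 14·4334 + 3179
4334 = 1·3179 + 1155
3179 = 2·1155 + 869
1155 = 1·869 + 286
869 = 3·286 + 11
286 = 26·11 + 0
gcd = 11, but 11 ∤ 206, so the congruence has no solution.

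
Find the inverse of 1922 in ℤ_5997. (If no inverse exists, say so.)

3323

Extended Euclidean algorithm:
5997 = 3·1922 + 231
1922 = 8·231 + 74
231 = 3·74 + 9
74 = 8·9 + 2
9 = 4·2 + 1
2 = 2·1 + 0
The gcd is 1. Working backward:
1 = 9 − 4·2
1 = −4·74 + 33·9
1 = 33·231 − 103·74
1 = −103·1922 + 857·231
1 = 857·5997 − 2674·1922
Thus 1922·(-2674) ≡ 1 (mod 5997); reducing, -2674 mod 5997 = 3323.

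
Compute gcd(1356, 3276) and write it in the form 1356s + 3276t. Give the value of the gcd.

Euclidean algorithm:
3276 = 2×1356 + 564
1356 = 2×564 + 228
564 = 2×228 + 108
228 = 2×108 + 12
108 = 9×12 + 0
gcd(1356, 3276) = 12.
Back-substituting:
12 = 228 − 2·108
12 = −2·564 + 5·228
12 = 5·1356 − 12·564
12 = −12·3276 + 29·1356
So 12 = (-12)·3276 + (29)·1356.

12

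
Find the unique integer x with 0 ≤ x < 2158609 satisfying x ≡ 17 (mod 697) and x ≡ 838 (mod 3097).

802961

Write x = 17 + 697·k. Then 697·k ≡ 838 − 17 ≡ 821 (mod 3097).
Need 697⁻¹ mod 3097. Extended Euclid on (3097, 697):
3097 = 4*697 + 309
697 = 2*309 + 79
309 = 3*79 + 72
79 = 1*72 + 7
72 = 10*7 + 2
7 = 3*2 + 1
2 = 2*1 + 0
Back-substitute:
1 = 7 − 3·2
1 = −3·72 + 31·7
1 = 31·79 − 34·72
1 = −34·309 + 133·79
1 = 133·697 − 300·309
1 = −300·3097 + 1333·697
697⁻¹ ≡ 1333 (mod 3097), so k ≡ 1333·821 ≡ 1152 (mod 3097).
x = 17 + 697·1152 = 802961.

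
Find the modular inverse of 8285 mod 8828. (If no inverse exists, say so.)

Run Euclid on (8828, 8285):
8828 = 1*8285 + 543
8285 = 15*543 + 140
543 = 3*140 + 123
140 = 1*123 + 17
123 = 7*17 + 4
17 = 4*4 + 1
4 = 4*1 + 0
gcd = 1, so the inverse exists. Back-substitute:
1 = 17 − 4·4
1 = −4·123 + 29·17
1 = 29·140 − 33·123
1 = −33·543 + 128·140
1 = 128·8285 − 1953·543
1 = −1953·8828 + 2081·8285
So 8285·2081 ≡ 1 (mod 8828).

2081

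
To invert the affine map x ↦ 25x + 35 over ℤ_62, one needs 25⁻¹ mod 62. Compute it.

Run Euclid on (62, 25):
62 = 2×25 + 12
25 = 2×12 + 1
12 = 12×1 + 0
The gcd is 1. Working backward:
1 = 25 − 2·12
1 = −2·62 + 5·25
So 25·5 ≡ 1 (mod 62).

5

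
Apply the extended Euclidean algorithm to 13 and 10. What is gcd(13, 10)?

Apply Euclid's algorithm to 13 and 10:
13 = 1*10 + 3
10 = 3*3 + 1
3 = 3*1 + 0
gcd(13, 10) = 1.
Working backward:
1 = 10 − 3·3
1 = −3·13 + 4·10
So 1 = (-3)·13 + (4)·10.

1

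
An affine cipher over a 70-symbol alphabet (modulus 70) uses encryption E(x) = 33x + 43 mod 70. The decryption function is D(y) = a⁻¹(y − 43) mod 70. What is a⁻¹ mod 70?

17

Extended Euclidean algorithm:
70 = 2*33 + 4
33 = 8*4 + 1
4 = 4*1 + 0
The gcd is 1. Working backward:
1 = 33 − 8·4
1 = −8·70 + 17·33
So 33·17 ≡ 1 (mod 70).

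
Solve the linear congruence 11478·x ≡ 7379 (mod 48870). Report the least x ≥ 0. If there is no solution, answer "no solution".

gcd(11478, 48870):
48870 = 4·11478 + 2958
11478 = 3·2958 + 2604
2958 = 1·2604 + 354
2604 = 7·354 + 126
354 = 2·126 + 102
126 = 1·102 + 24
102 = 4·24 + 6
24 = 4·6 + 0
gcd = 6, but 6 ∤ 7379, so the congruence has no solution.

no solution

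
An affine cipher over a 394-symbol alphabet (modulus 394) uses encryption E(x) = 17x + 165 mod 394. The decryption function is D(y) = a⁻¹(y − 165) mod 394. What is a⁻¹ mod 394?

255

Run Euclid on (394, 17):
394 = 23*17 + 3
17 = 5*3 + 2
3 = 1*2 + 1
2 = 2*1 + 0
The gcd is 1. Working backward:
1 = 3 − 2
1 = −17 + 6·3
1 = 6·394 − 139·17
So 17·(-139) ≡ 1 (mod 394), and -139 ≡ 255 (mod 394).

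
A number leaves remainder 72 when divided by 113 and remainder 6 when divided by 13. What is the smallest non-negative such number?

Write x = 72 + 113·k. Then 113·k ≡ 6 − 72 ≡ 12 (mod 13).
Need 113⁻¹ mod 13. Extended Euclid on (13, 9):
13 = 1·9 + 4
9 = 2·4 + 1
4 = 4·1 + 0
Back-substitute:
1 = 9 − 2·4
1 = −2·13 + 3·9
113⁻¹ ≡ 3 (mod 13), so k ≡ 3·12 ≡ 10 (mod 13).
x = 72 + 113·10 = 1202.

1202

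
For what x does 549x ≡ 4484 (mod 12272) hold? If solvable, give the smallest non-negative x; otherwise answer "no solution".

3540

First find gcd(549, 12272):
12272 = 22·549 + 194
549 = 2·194 + 161
194 = 1·161 + 33
161 = 4·33 + 29
33 = 1·29 + 4
29 = 7·4 + 1
4 = 4·1 + 0
gcd = 1, so a unique solution mod 12272 exists.
Back-substitute for the Bézout coefficients:
1 = 29 − 7·4
1 = −7·33 + 8·29
1 = 8·161 − 39·33
1 = −39·194 + 47·161
1 = 47·549 − 133·194
1 = −133·12272 + 2973·549
So 549·(2973) ≡ 1 (mod 12272), giving 549⁻¹ ≡ 2973.
x ≡ 549⁻¹·4484 ≡ 2973·4484 ≡ 3540 (mod 12272).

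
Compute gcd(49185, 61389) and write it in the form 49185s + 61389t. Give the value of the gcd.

Apply Euclid's algorithm to 61389 and 49185:
61389 = 1·49185 + 12204
49185 = 4·12204 + 369
12204 = 33·369 + 27
369 = 13·27 + 18
27 = 1·18 + 9
18 = 2·9 + 0
gcd(49185, 61389) = 9.
Express as a combination:
9 = 27 − 18
9 = −369 + 14·27
9 = 14·12204 − 463·369
9 = −463·49185 + 1866·12204
9 = 1866·61389 − 2329·49185
So 9 = (1866)·61389 + (-2329)·49185.

9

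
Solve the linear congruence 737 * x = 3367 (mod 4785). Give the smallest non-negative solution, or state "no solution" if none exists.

gcd(737, 4785):
4785 = 6·737 + 363
737 = 2·363 + 11
363 = 33·11 + 0
gcd = 11, but 11 ∤ 3367, so the congruence has no solution.

no solution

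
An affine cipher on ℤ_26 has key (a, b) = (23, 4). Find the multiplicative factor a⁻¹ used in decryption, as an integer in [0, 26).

Extended Euclidean algorithm:
26 = 1×23 + 3
23 = 7×3 + 2
3 = 1×2 + 1
2 = 2×1 + 0
gcd = 1, so the inverse exists. Back-substitute:
1 = 3 − 2
1 = −23 + 8·3
1 = 8·26 − 9·23
So 23·(-9) ≡ 1 (mod 26), and -9 ≡ 17 (mod 26).

17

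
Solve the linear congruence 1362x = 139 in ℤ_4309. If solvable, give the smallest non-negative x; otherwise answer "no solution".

First find gcd(1362, 4309):
4309 = 3×1362 + 223
1362 = 6×223 + 24
223 = 9×24 + 7
24 = 3×7 + 3
7 = 2×3 + 1
3 = 3×1 + 0
gcd = 1, so a unique solution mod 4309 exists.
Back-substitute for the Bézout coefficients:
1 = 7 − 2·3
1 = −2·24 + 7·7
1 = 7·223 − 65·24
1 = −65·1362 + 397·223
1 = 397·4309 − 1256·1362
So 1362·(-1256) ≡ 1 (mod 4309), giving 1362⁻¹ ≡ 3053.
x ≡ 1362⁻¹·139 ≡ 3053·139 ≡ 2085 (mod 4309).

2085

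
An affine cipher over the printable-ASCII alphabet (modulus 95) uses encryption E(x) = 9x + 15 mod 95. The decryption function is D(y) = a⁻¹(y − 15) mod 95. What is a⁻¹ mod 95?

74

gcd(95, 9) by repeated division:
95 = 10·9 + 5
9 = 1·5 + 4
5 = 1·4 + 1
4 = 4·1 + 0
The gcd is 1. Working backward:
1 = 5 − 4
1 = −9 + 2·5
1 = 2·95 − 21·9
Thus 9·(-21) ≡ 1 (mod 95); reducing, -21 mod 95 = 74.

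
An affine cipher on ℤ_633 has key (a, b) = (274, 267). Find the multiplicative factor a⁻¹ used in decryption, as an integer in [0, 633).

67

Run Euclid on (633, 274):
633 = 2*274 + 85
274 = 3*85 + 19
85 = 4*19 + 9
19 = 2*9 + 1
9 = 9*1 + 0
Since gcd(274, 633) = 1, back-substitute to write 1 as a combination:
1 = 19 − 2·9
1 = −2·85 + 9·19
1 = 9·274 − 29·85
1 = −29·633 + 67·274
So 274·67 ≡ 1 (mod 633).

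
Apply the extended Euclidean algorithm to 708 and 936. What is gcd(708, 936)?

Euclidean algorithm:
936 = 1*708 + 228
708 = 3*228 + 24
228 = 9*24 + 12
24 = 2*12 + 0
gcd(708, 936) = 12.
Back-substituting:
12 = 228 − 9·24
12 = −9·708 + 28·228
12 = 28·936 − 37·708
So 12 = (28)·936 + (-37)·708.

12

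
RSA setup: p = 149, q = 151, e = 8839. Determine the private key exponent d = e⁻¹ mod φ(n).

20359

φ(n) = (p−1)(q−1) = 148·150 = 22200.
Need d with 8839·d ≡ 1 (mod 22200). Apply the extended Euclidean algorithm:
22200 = 2·8839 + 4522
8839 = 1·4522 + 4317
4522 = 1·4317 + 205
4317 = 21·205 + 12
205 = 17·12 + 1
12 = 12·1 + 0
Back-substitute:
1 = 205 − 17·12
1 = −17·4317 + 358·205
1 = 358·4522 − 375·4317
1 = −375·8839 + 733·4522
1 = 733·22200 − 1841·8839
So 8839·(-1841) ≡ 1 (mod 22200), hence d ≡ -1841 ≡ 20359 (mod 22200).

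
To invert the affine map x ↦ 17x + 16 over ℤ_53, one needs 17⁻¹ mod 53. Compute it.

Run Euclid on (53, 17):
53 = 3*17 + 2
17 = 8*2 + 1
2 = 2*1 + 0
Since gcd(17, 53) = 1, back-substitute to write 1 as a combination:
1 = 17 − 8·2
1 = −8·53 + 25·17
So 17·25 ≡ 1 (mod 53).

25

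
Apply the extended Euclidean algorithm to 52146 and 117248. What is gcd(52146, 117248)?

2

Euclidean algorithm:
117248 = 2*52146 + 12956
52146 = 4*12956 + 322
12956 = 40*322 + 76
322 = 4*76 + 18
76 = 4*18 + 4
18 = 4*4 + 2
4 = 2*2 + 0
gcd(52146, 117248) = 2.
Express as a combination:
2 = 18 − 4·4
2 = −4·76 + 17·18
2 = 17·322 − 72·76
2 = −72·12956 + 2897·322
2 = 2897·52146 − 11660·12956
2 = −11660·117248 + 26217·52146
So 2 = (-11660)·117248 + (26217)·52146.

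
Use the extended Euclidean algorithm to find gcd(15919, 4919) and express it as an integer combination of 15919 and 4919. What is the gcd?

Apply Euclid's algorithm to 15919 and 4919:
15919 = 3*4919 + 1162
4919 = 4*1162 + 271
1162 = 4*271 + 78
271 = 3*78 + 37
78 = 2*37 + 4
37 = 9*4 + 1
4 = 4*1 + 0
gcd(15919, 4919) = 1.
Back-substituting:
1 = 37 − 9·4
1 = −9·78 + 19·37
1 = 19·271 − 66·78
1 = −66·1162 + 283·271
1 = 283·4919 − 1198·1162
1 = −1198·15919 + 3877·4919
So 1 = (-1198)·15919 + (3877)·4919.

1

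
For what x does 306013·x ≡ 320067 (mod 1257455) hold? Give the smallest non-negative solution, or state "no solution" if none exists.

First find gcd(306013, 1257455):
1257455 = 4·306013 + 33403
306013 = 9·33403 + 5386
33403 = 6·5386 + 1087
5386 = 4·1087 + 1038
1087 = 1·1038 + 49
1038 = 21·49 + 9
49 = 5·9 + 4
9 = 2·4 + 1
4 = 4·1 + 0
gcd = 1, so a unique solution mod 1257455 exists.
Back-substitute for the Bézout coefficients:
1 = 9 − 2·4
1 = −2·49 + 11·9
1 = 11·1038 − 233·49
1 = −233·1087 + 244·1038
1 = 244·5386 − 1209·1087
1 = −1209·33403 + 7498·5386
1 = 7498·306013 − 68691·33403
1 = −68691·1257455 + 282262·306013
So 306013·(282262) ≡ 1 (mod 1257455), giving 306013⁻¹ ≡ 282262.
x ≡ 306013⁻¹·320067 ≡ 282262·320067 ≡ 897079 (mod 1257455).

897079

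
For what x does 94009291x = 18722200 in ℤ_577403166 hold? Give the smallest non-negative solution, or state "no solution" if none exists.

First find gcd(94009291, 577403166):
577403166 = 6×94009291 + 13347420
94009291 = 7×13347420 + 577351
13347420 = 23×577351 + 68347
577351 = 8×68347 + 30575
68347 = 2×30575 + 7197
30575 = 4×7197 + 1787
7197 = 4×1787 + 49
1787 = 36×49 + 23
49 = 2×23 + 3
23 = 7×3 + 2
3 = 1×2 + 1
2 = 2×1 + 0
gcd = 1, so a unique solution mod 577403166 exists.
Back-substitute for the Bézout coefficients:
1 = 3 − 2
1 = −23 + 8·3
1 = 8·49 − 17·23
1 = −17·1787 + 620·49
1 = 620·7197 − 2497·1787
1 = −2497·30575 + 10608·7197
1 = 10608·68347 − 23713·30575
1 = −23713·577351 + 200312·68347
1 = 200312·13347420 − 4630889·577351
1 = −4630889·94009291 + 32616535·13347420
1 = 32616535·577403166 − 200330099·94009291
So 94009291·(-200330099) ≡ 1 (mod 577403166), giving 94009291⁻¹ ≡ 377073067.
x ≡ 94009291⁻¹·18722200 ≡ 377073067·18722200 ≡ 243793420 (mod 577403166).

243793420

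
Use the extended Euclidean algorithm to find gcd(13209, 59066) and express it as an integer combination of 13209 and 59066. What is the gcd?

Apply Euclid's algorithm to 59066 and 13209:
59066 = 4·13209 + 6230
13209 = 2·6230 + 749
6230 = 8·749 + 238
749 = 3·238 + 35
238 = 6·35 + 28
35 = 1·28 + 7
28 = 4·7 + 0
gcd(13209, 59066) = 7.
Back-substituting:
7 = 35 − 28
7 = −238 + 7·35
7 = 7·749 − 22·238
7 = −22·6230 + 183·749
7 = 183·13209 − 388·6230
7 = −388·59066 + 1735·13209
So 7 = (-388)·59066 + (1735)·13209.

7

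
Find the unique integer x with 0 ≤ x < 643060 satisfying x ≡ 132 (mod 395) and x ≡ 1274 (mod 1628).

418042

Write x = 132 + 395·k. Then 395·k ≡ 1274 − 132 ≡ 1142 (mod 1628).
Need 395⁻¹ mod 1628. Extended Euclid on (1628, 395):
1628 = 4·395 + 48
395 = 8·48 + 11
48 = 4·11 + 4
11 = 2·4 + 3
4 = 1·3 + 1
3 = 3·1 + 0
Back-substitute:
1 = 4 − 3
1 = −11 + 3·4
1 = 3·48 − 13·11
1 = −13·395 + 107·48
1 = 107·1628 − 441·395
395⁻¹ ≡ 1187 (mod 1628), so k ≡ 1187·1142 ≡ 1058 (mod 1628).
x = 132 + 395·1058 = 418042.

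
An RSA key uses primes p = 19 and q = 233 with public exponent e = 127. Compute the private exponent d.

559

φ(n) = (p−1)(q−1) = 18·232 = 4176.
Need d with 127·d ≡ 1 (mod 4176). Apply the extended Euclidean algorithm:
4176 = 32×127 + 112
127 = 1×112 + 15
112 = 7×15 + 7
15 = 2×7 + 1
7 = 7×1 + 0
Back-substitute:
1 = 15 − 2·7
1 = −2·112 + 15·15
1 = 15·127 − 17·112
1 = −17·4176 + 559·127
So 127·559 ≡ 1 (mod 4176), hence d = 559.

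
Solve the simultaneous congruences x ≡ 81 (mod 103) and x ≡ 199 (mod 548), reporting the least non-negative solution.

Write x = 81 + 103·k. Then 103·k ≡ 199 − 81 ≡ 118 (mod 548).
Need 103⁻¹ mod 548. Extended Euclid on (548, 103):
548 = 5·103 + 33
103 = 3·33 + 4
33 = 8·4 + 1
4 = 4·1 + 0
Back-substitute:
1 = 33 − 8·4
1 = −8·103 + 25·33
1 = 25·548 − 133·103
103⁻¹ ≡ 415 (mod 548), so k ≡ 415·118 ≡ 198 (mod 548).
x = 81 + 103·198 = 20475.

20475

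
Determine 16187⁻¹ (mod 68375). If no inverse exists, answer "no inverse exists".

Extended Euclidean algorithm:
68375 = 4*16187 + 3627
16187 = 4*3627 + 1679
3627 = 2*1679 + 269
1679 = 6*269 + 65
269 = 4*65 + 9
65 = 7*9 + 2
9 = 4*2 + 1
2 = 2*1 + 0
Since gcd(16187, 68375) = 1, back-substitute to write 1 as a combination:
1 = 9 − 4·2
1 = −4·65 + 29·9
1 = 29·269 − 120·65
1 = −120·1679 + 749·269
1 = 749·3627 − 1618·1679
1 = −1618·16187 + 7221·3627
1 = 7221·68375 − 30502·16187
Thus 16187·(-30502) ≡ 1 (mod 68375); reducing, -30502 mod 68375 = 37873.

37873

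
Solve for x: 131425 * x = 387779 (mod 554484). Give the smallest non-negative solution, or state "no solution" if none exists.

First find gcd(131425, 554484):
554484 = 4×131425 + 28784
131425 = 4×28784 + 16289
28784 = 1×16289 + 12495
16289 = 1×12495 + 3794
12495 = 3×3794 + 1113
3794 = 3×1113 + 455
1113 = 2×455 + 203
455 = 2×203 + 49
203 = 4×49 + 7
49 = 7×7 + 0
gcd = 7 and 7 | 387779, so solutions exist. Divide through by 7: 18775x ≡ 55397 (mod 79212).
Now find 18775⁻¹ mod 79212:
79212 = 4*18775 + 4112
18775 = 4*4112 + 2327
4112 = 1*2327 + 1785
2327 = 1*1785 + 542
1785 = 3*542 + 159
542 = 3*159 + 65
159 = 2*65 + 29
65 = 2*29 + 7
29 = 4*7 + 1
7 = 7*1 + 0
Back-substitute:
1 = 29 − 4·7
1 = −4·65 + 9·29
1 = 9·159 − 22·65
1 = −22·542 + 75·159
1 = 75·1785 − 247·542
1 = −247·2327 + 322·1785
1 = 322·4112 − 569·2327
1 = −569·18775 + 2598·4112
1 = 2598·79212 − 10961·18775
So 18775·(-10961) ≡ 1 (mod 79212), i.e. 18775⁻¹ ≡ 68251.
Then x ≡ 68251·55397 ≡ 32675 (mod 79212); the smallest non-negative solution is x = 32675.

32675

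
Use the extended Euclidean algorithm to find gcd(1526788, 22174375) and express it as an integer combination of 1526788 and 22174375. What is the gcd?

Repeated division:
22174375 = 14·1526788 + 799343
1526788 = 1·799343 + 727445
799343 = 1·727445 + 71898
727445 = 10·71898 + 8465
71898 = 8·8465 + 4178
8465 = 2·4178 + 109
4178 = 38·109 + 36
109 = 3·36 + 1
36 = 36·1 + 0
gcd(1526788, 22174375) = 1.
Express as a combination:
1 = 109 − 3·36
1 = −3·4178 + 115·109
1 = 115·8465 − 233·4178
1 = −233·71898 + 1979·8465
1 = 1979·727445 − 20023·71898
1 = −20023·799343 + 22002·727445
1 = 22002·1526788 − 42025·799343
1 = −42025·22174375 + 610352·1526788
So 1 = (-42025)·22174375 + (610352)·1526788.

1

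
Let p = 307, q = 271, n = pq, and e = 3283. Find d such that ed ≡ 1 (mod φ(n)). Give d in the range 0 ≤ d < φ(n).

φ(n) = (p−1)(q−1) = 306·270 = 82620.
Need d with 3283·d ≡ 1 (mod 82620). Apply the extended Euclidean algorithm:
82620 = 25×3283 + 545
3283 = 6×545 + 13
545 = 41×13 + 12
13 = 1×12 + 1
12 = 12×1 + 0
Back-substitute:
1 = 13 − 12
1 = −545 + 42·13
1 = 42·3283 − 253·545
1 = −253·82620 + 6367·3283
So 3283·6367 ≡ 1 (mod 82620), hence d = 6367.

6367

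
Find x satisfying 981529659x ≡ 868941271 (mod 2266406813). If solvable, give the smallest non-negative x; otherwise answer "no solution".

First find gcd(981529659, 2266406813):
2266406813 = 2·981529659 + 303347495
981529659 = 3·303347495 + 71487174
303347495 = 4·71487174 + 17398799
71487174 = 4·17398799 + 1891978
17398799 = 9·1891978 + 370997
1891978 = 5·370997 + 36993
370997 = 10·36993 + 1067
36993 = 34·1067 + 715
1067 = 1·715 + 352
715 = 2·352 + 11
352 = 32·11 + 0
gcd = 11 and 11 | 868941271, so solutions exist. Divide through by 11: 89229969x ≡ 78994661 (mod 206036983).
Now find 89229969⁻¹ mod 206036983:
206036983 = 2×89229969 + 27577045
89229969 = 3×27577045 + 6498834
27577045 = 4×6498834 + 1581709
6498834 = 4×1581709 + 171998
1581709 = 9×171998 + 33727
171998 = 5×33727 + 3363
33727 = 10×3363 + 97
3363 = 34×97 + 65
97 = 1×65 + 32
65 = 2×32 + 1
32 = 32×1 + 0
Back-substitute:
1 = 65 − 2·32
1 = −2·97 + 3·65
1 = 3·3363 − 104·97
1 = −104·33727 + 1043·3363
1 = 1043·171998 − 5319·33727
1 = −5319·1581709 + 48914·171998
1 = 48914·6498834 − 200975·1581709
1 = −200975·27577045 + 852814·6498834
1 = 852814·89229969 − 2759417·27577045
1 = −2759417·206036983 + 6371648·89229969
So 89229969⁻¹ ≡ 6371648 (mod 206036983).
Then x ≡ 6371648·78994661 ≡ 76296492 (mod 206036983); the smallest non-negative solution is x = 76296492.

76296492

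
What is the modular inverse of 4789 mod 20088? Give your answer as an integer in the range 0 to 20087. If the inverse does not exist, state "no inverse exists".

6229

Apply the Euclidean algorithm to 20088 and 4789:
20088 = 4×4789 + 932
4789 = 5×932 + 129
932 = 7×129 + 29
129 = 4×29 + 13
29 = 2×13 + 3
13 = 4×3 + 1
3 = 3×1 + 0
The gcd is 1. Working backward:
1 = 13 − 4·3
1 = −4·29 + 9·13
1 = 9·129 − 40·29
1 = −40·932 + 289·129
1 = 289·4789 − 1485·932
1 = −1485·20088 + 6229·4789
So 4789·6229 ≡ 1 (mod 20088).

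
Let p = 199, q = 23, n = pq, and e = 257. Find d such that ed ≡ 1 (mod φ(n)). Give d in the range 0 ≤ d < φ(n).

φ(n) = (p−1)(q−1) = 198·22 = 4356.
Need d with 257·d ≡ 1 (mod 4356). Apply the extended Euclidean algorithm:
4356 = 16*257 + 244
257 = 1*244 + 13
244 = 18*13 + 10
13 = 1*10 + 3
10 = 3*3 + 1
3 = 3*1 + 0
Back-substitute:
1 = 10 − 3·3
1 = −3·13 + 4·10
1 = 4·244 − 75·13
1 = −75·257 + 79·244
1 = 79·4356 − 1339·257
So 257·(-1339) ≡ 1 (mod 4356), hence d ≡ -1339 ≡ 3017 (mod 4356).

3017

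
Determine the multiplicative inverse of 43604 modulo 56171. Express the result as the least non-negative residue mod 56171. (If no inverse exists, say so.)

42811

Extended Euclidean algorithm:
56171 = 1*43604 + 12567
43604 = 3*12567 + 5903
12567 = 2*5903 + 761
5903 = 7*761 + 576
761 = 1*576 + 185
576 = 3*185 + 21
185 = 8*21 + 17
21 = 1*17 + 4
17 = 4*4 + 1
4 = 4*1 + 0
gcd = 1, so the inverse exists. Back-substitute:
1 = 17 − 4·4
1 = −4·21 + 5·17
1 = 5·185 − 44·21
1 = −44·576 + 137·185
1 = 137·761 − 181·576
1 = −181·5903 + 1404·761
1 = 1404·12567 − 2989·5903
1 = −2989·43604 + 10371·12567
1 = 10371·56171 − 13360·43604
Thus 43604·(-13360) ≡ 1 (mod 56171); reducing, -13360 mod 56171 = 42811.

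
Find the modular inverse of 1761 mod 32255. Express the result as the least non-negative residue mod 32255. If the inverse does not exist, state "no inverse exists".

Apply the Euclidean algorithm to 32255 and 1761:
32255 = 18·1761 + 557
1761 = 3·557 + 90
557 = 6·90 + 17
90 = 5·17 + 5
17 = 3·5 + 2
5 = 2·2 + 1
2 = 2·1 + 0
gcd = 1, so the inverse exists. Back-substitute:
1 = 5 − 2·2
1 = −2·17 + 7·5
1 = 7·90 − 37·17
1 = −37·557 + 229·90
1 = 229·1761 − 724·557
1 = −724·32255 + 13261·1761
So 1761·13261 ≡ 1 (mod 32255).

13261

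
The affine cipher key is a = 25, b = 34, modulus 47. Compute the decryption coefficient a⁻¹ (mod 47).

Run Euclid on (47, 25):
47 = 1·25 + 22
25 = 1·22 + 3
22 = 7·3 + 1
3 = 3·1 + 0
gcd = 1, so the inverse exists. Back-substitute:
1 = 22 − 7·3
1 = −7·25 + 8·22
1 = 8·47 − 15·25
Thus 25·(-15) ≡ 1 (mod 47); reducing, -15 mod 47 = 32.

32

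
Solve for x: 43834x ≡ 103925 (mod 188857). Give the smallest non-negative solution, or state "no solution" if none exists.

First find gcd(43834, 188857):
188857 = 4·43834 + 13521
43834 = 3·13521 + 3271
13521 = 4·3271 + 437
3271 = 7·437 + 212
437 = 2·212 + 13
212 = 16·13 + 4
13 = 3·4 + 1
4 = 4·1 + 0
gcd = 1, so a unique solution mod 188857 exists.
Back-substitute for the Bézout coefficients:
1 = 13 − 3·4
1 = −3·212 + 49·13
1 = 49·437 − 101·212
1 = −101·3271 + 756·437
1 = 756·13521 − 3125·3271
1 = −3125·43834 + 10131·13521
1 = 10131·188857 − 43649·43834
So 43834·(-43649) ≡ 1 (mod 188857), giving 43834⁻¹ ≡ 145208.
x ≡ 43834⁻¹·103925 ≡ 145208·103925 ≡ 122815 (mod 188857).

122815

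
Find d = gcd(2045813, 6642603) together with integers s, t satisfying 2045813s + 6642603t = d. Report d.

Euclidean algorithm:
6642603 = 3·2045813 + 505164
2045813 = 4·505164 + 25157
505164 = 20·25157 + 2024
25157 = 12·2024 + 869
2024 = 2·869 + 286
869 = 3·286 + 11
286 = 26·11 + 0
gcd(2045813, 6642603) = 11.
Express as a combination:
11 = 869 − 3·286
11 = −3·2024 + 7·869
11 = 7·25157 − 87·2024
11 = −87·505164 + 1747·25157
11 = 1747·2045813 − 7075·505164
11 = −7075·6642603 + 22972·2045813
So 11 = (-7075)·6642603 + (22972)·2045813.

11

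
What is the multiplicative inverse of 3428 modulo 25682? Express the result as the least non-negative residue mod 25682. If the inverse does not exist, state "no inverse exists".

no inverse exists

Euclidean algorithm on 25682, 3428:
25682 = 7×3428 + 1686
3428 = 2×1686 + 56
1686 = 30×56 + 6
56 = 9×6 + 2
6 = 3×2 + 0
The gcd is 2, not 1, hence no inverse exists.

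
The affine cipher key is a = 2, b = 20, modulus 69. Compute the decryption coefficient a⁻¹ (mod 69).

gcd(69, 2) by repeated division:
69 = 34×2 + 1
2 = 2×1 + 0
The gcd is 1. Working backward:
1 = 69 − 34·2
So 2·(-34) ≡ 1 (mod 69), and -34 ≡ 35 (mod 69).

35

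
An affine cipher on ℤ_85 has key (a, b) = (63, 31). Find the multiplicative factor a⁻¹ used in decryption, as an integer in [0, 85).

Apply the Euclidean algorithm to 85 and 63:
85 = 1*63 + 22
63 = 2*22 + 19
22 = 1*19 + 3
19 = 6*3 + 1
3 = 3*1 + 0
gcd = 1, so the inverse exists. Back-substitute:
1 = 19 − 6·3
1 = −6·22 + 7·19
1 = 7·63 − 20·22
1 = −20·85 + 27·63
So 63·27 ≡ 1 (mod 85).

27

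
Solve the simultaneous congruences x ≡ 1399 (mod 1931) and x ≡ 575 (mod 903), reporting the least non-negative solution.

Write x = 1399 + 1931·k. Then 1931·k ≡ 575 − 1399 ≡ 79 (mod 903).
Need 1931⁻¹ mod 903. Extended Euclid on (903, 125):
903 = 7·125 + 28
125 = 4·28 + 13
28 = 2·13 + 2
13 = 6·2 + 1
2 = 2·1 + 0
Back-substitute:
1 = 13 − 6·2
1 = −6·28 + 13·13
1 = 13·125 − 58·28
1 = −58·903 + 419·125
1931⁻¹ ≡ 419 (mod 903), so k ≡ 419·79 ≡ 593 (mod 903).
x = 1399 + 1931·593 = 1146482.

1146482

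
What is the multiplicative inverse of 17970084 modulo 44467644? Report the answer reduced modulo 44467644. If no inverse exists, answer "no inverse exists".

no inverse exists

Compute gcd(17970084, 44467644):
44467644 = 2·17970084 + 8527476
17970084 = 2·8527476 + 915132
8527476 = 9·915132 + 291288
915132 = 3·291288 + 41268
291288 = 7·41268 + 2412
41268 = 17·2412 + 264
2412 = 9·264 + 36
264 = 7·36 + 12
36 = 3·12 + 0
gcd(17970084, 44467644) = 12 ≠ 1, so 17970084 has no multiplicative inverse modulo 44467644.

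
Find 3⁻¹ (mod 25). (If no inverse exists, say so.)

17

Run Euclid on (25, 3):
25 = 8·3 + 1
3 = 3·1 + 0
Since gcd(3, 25) = 1, back-substitute to write 1 as a combination:
1 = 25 − 8·3
Hence 3⁻¹ ≡ -8 ≡ 17 (mod 25).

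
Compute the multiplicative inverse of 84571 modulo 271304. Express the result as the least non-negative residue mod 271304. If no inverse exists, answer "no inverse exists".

205803

gcd(271304, 84571) by repeated division:
271304 = 3*84571 + 17591
84571 = 4*17591 + 14207
17591 = 1*14207 + 3384
14207 = 4*3384 + 671
3384 = 5*671 + 29
671 = 23*29 + 4
29 = 7*4 + 1
4 = 4*1 + 0
Since gcd(84571, 271304) = 1, back-substitute to write 1 as a combination:
1 = 29 − 7·4
1 = −7·671 + 162·29
1 = 162·3384 − 817·671
1 = −817·14207 + 3430·3384
1 = 3430·17591 − 4247·14207
1 = −4247·84571 + 20418·17591
1 = 20418·271304 − 65501·84571
Hence 84571⁻¹ ≡ -65501 ≡ 205803 (mod 271304).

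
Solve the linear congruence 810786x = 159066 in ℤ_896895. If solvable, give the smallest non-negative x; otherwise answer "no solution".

First find gcd(810786, 896895):
896895 = 1·810786 + 86109
810786 = 9·86109 + 35805
86109 = 2·35805 + 14499
35805 = 2·14499 + 6807
14499 = 2·6807 + 885
6807 = 7·885 + 612
885 = 1·612 + 273
612 = 2·273 + 66
273 = 4·66 + 9
66 = 7·9 + 3
9 = 3·3 + 0
gcd = 3 and 3 | 159066, so solutions exist. Divide through by 3: 270262x ≡ 53022 (mod 298965).
Now find 270262⁻¹ mod 298965:
298965 = 1×270262 + 28703
270262 = 9×28703 + 11935
28703 = 2×11935 + 4833
11935 = 2×4833 + 2269
4833 = 2×2269 + 295
2269 = 7×295 + 204
295 = 1×204 + 91
204 = 2×91 + 22
91 = 4×22 + 3
22 = 7×3 + 1
3 = 3×1 + 0
Back-substitute:
1 = 22 − 7·3
1 = −7·91 + 29·22
1 = 29·204 − 65·91
1 = −65·295 + 94·204
1 = 94·2269 − 723·295
1 = −723·4833 + 1540·2269
1 = 1540·11935 − 3803·4833
1 = −3803·28703 + 9146·11935
1 = 9146·270262 − 86117·28703
1 = −86117·298965 + 95263·270262
So 270262⁻¹ ≡ 95263 (mod 298965).
Then x ≡ 95263·53022 ≡ 21111 (mod 298965); the smallest non-negative solution is x = 21111.

21111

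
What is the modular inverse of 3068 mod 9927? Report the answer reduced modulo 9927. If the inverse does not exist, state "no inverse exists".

2087

gcd(9927, 3068) by repeated division:
9927 = 3×3068 + 723
3068 = 4×723 + 176
723 = 4×176 + 19
176 = 9×19 + 5
19 = 3×5 + 4
5 = 1×4 + 1
4 = 4×1 + 0
Since gcd(3068, 9927) = 1, back-substitute to write 1 as a combination:
1 = 5 − 4
1 = −19 + 4·5
1 = 4·176 − 37·19
1 = −37·723 + 152·176
1 = 152·3068 − 645·723
1 = −645·9927 + 2087·3068
So 3068·2087 ≡ 1 (mod 9927).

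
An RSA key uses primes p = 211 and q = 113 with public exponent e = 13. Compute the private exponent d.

φ(n) = (p−1)(q−1) = 210·112 = 23520.
Need d with 13·d ≡ 1 (mod 23520). Apply the extended Euclidean algorithm:
23520 = 1809×13 + 3
13 = 4×3 + 1
3 = 3×1 + 0
Back-substitute:
1 = 13 − 4·3
1 = −4·23520 + 7237·13
So 13·7237 ≡ 1 (mod 23520), hence d = 7237.

7237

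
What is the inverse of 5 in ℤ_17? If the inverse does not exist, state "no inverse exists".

7

Run Euclid on (17, 5):
17 = 3*5 + 2
5 = 2*2 + 1
2 = 2*1 + 0
Since gcd(5, 17) = 1, back-substitute to write 1 as a combination:
1 = 5 − 2·2
1 = −2·17 + 7·5
So 5·7 ≡ 1 (mod 17).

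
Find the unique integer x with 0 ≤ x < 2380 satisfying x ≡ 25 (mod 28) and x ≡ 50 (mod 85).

305

Write x = 25 + 28·k. Then 28·k ≡ 50 − 25 ≡ 25 (mod 85).
Need 28⁻¹ mod 85. Extended Euclid on (85, 28):
85 = 3·28 + 1
28 = 28·1 + 0
Back-substitute:
1 = 85 − 3·28
28⁻¹ ≡ 82 (mod 85), so k ≡ 82·25 ≡ 10 (mod 85).
x = 25 + 28·10 = 305.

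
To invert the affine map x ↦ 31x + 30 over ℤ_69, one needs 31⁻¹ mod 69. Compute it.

49

Extended Euclidean algorithm:
69 = 2×31 + 7
31 = 4×7 + 3
7 = 2×3 + 1
3 = 3×1 + 0
gcd = 1, so the inverse exists. Back-substitute:
1 = 7 − 2·3
1 = −2·31 + 9·7
1 = 9·69 − 20·31
So 31·(-20) ≡ 1 (mod 69), and -20 ≡ 49 (mod 69).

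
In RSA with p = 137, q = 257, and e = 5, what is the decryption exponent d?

27853

φ(n) = (p−1)(q−1) = 136·256 = 34816.
Need d with 5·d ≡ 1 (mod 34816). Apply the extended Euclidean algorithm:
34816 = 6963·5 + 1
5 = 5·1 + 0
Back-substitute:
1 = 34816 − 6963·5
So 5·(-6963) ≡ 1 (mod 34816), hence d ≡ -6963 ≡ 27853 (mod 34816).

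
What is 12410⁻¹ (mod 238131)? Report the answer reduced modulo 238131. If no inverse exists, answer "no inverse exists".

gcd(238131, 12410) by repeated division:
238131 = 19*12410 + 2341
12410 = 5*2341 + 705
2341 = 3*705 + 226
705 = 3*226 + 27
226 = 8*27 + 10
27 = 2*10 + 7
10 = 1*7 + 3
7 = 2*3 + 1
3 = 3*1 + 0
The gcd is 1. Working backward:
1 = 7 − 2·3
1 = −2·10 + 3·7
1 = 3·27 − 8·10
1 = −8·226 + 67·27
1 = 67·705 − 209·226
1 = −209·2341 + 694·705
1 = 694·12410 − 3679·2341
1 = −3679·238131 + 70595·12410
So 12410·70595 ≡ 1 (mod 238131).

70595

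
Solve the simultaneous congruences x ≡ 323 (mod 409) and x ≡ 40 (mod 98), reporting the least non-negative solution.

Write x = 323 + 409·k. Then 409·k ≡ 40 − 323 ≡ 11 (mod 98).
Need 409⁻¹ mod 98. Extended Euclid on (98, 17):
98 = 5×17 + 13
17 = 1×13 + 4
13 = 3×4 + 1
4 = 4×1 + 0
Back-substitute:
1 = 13 − 3·4
1 = −3·17 + 4·13
1 = 4·98 − 23·17
409⁻¹ ≡ 75 (mod 98), so k ≡ 75·11 ≡ 41 (mod 98).
x = 323 + 409·41 = 17092.

17092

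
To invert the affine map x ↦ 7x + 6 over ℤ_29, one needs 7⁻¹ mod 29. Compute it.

gcd(29, 7) by repeated division:
29 = 4*7 + 1
7 = 7*1 + 0
Since gcd(7, 29) = 1, back-substitute to write 1 as a combination:
1 = 29 − 4·7
Hence 7⁻¹ ≡ -4 ≡ 25 (mod 29).

25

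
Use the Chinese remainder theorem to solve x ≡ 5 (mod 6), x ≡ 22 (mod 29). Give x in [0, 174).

167

Write x = 5 + 6·k. Then 6·k ≡ 22 − 5 ≡ 17 (mod 29).
Need 6⁻¹ mod 29. Extended Euclid on (29, 6):
29 = 4×6 + 5
6 = 1×5 + 1
5 = 5×1 + 0
Back-substitute:
1 = 6 − 5
1 = −29 + 5·6
6⁻¹ ≡ 5 (mod 29), so k ≡ 5·17 ≡ 27 (mod 29).
x = 5 + 6·27 = 167.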